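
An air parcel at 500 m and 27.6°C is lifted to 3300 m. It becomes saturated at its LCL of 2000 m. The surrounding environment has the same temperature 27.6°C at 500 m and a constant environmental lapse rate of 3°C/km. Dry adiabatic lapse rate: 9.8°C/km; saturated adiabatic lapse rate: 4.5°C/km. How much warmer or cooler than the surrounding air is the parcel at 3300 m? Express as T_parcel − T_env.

Parcel:
  500 → 2000 m (dry, 9.8°C/km): ΔT = -9.8 × 1.5 = -14.7°C → T = 12.9°C
  2000 → 3300 m (saturated, 4.5°C/km): ΔT = -4.5 × 1.3 = -5.85°C → T = 7.05°C
Environment:
  500 → 3300 m (environment, 3°C/km): ΔT = -3 × 2.8 = -8.4°C → T = 19.2°C
T_parcel − T_env = 7.05 − 19.2 = -12.15°C

-12.15°C (parcel cooler than environment)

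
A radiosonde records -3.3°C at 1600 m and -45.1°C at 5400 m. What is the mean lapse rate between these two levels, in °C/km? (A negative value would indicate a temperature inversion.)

Γ = −ΔT/Δz = (-3.3 − (-45.1)) / (5400 − 1600) m
  = 41.8°C / 3.8 km = 11°C/km

11°C/km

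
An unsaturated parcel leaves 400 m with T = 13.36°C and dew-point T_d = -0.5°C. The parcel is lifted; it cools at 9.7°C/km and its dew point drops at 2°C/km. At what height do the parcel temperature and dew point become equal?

T and T_d converge at 9.7 − 2 = 7.7°C per km
Height above start = (13.36 − (-0.5)) / 7.7 = 1.8 km
LCL altitude = 400 m + 1800 m = 2200 m

2200 m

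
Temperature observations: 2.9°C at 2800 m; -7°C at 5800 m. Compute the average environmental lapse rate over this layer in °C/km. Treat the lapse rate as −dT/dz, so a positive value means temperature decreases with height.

Γ = −ΔT/Δz = (2.9 − (-7)) / (5800 − 2800) m
  = 9.9°C / 3 km = 3.3°C/km

3.3°C/km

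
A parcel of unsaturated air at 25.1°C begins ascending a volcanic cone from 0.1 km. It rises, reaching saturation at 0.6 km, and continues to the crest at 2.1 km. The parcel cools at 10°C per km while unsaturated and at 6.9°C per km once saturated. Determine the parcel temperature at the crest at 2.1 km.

Dry to 600 m: -10 × 0.5 km = -5°C, so T = 20.1°C.
Saturated to 2100 m: -6.9 × 1.5 km = -10.35°C, so T = 9.75°C.

9.75°C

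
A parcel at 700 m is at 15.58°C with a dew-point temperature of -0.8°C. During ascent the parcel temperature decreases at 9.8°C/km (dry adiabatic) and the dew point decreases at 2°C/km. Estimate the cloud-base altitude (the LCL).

2800 m

T and T_d converge at 9.8 − 2 = 7.8°C per km
Height above start = (15.58 − (-0.8)) / 7.8 = 2.1 km
LCL altitude = 700 m + 2100 m = 2800 m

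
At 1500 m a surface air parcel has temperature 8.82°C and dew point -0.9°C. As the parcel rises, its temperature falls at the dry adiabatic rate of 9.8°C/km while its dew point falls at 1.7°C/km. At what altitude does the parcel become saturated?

T and T_d converge at 9.8 − 1.7 = 8.1°C per km
Height above start = (8.82 − (-0.9)) / 8.1 = 1.2 km
LCL altitude = 1500 m + 1200 m = 2700 m

2700 m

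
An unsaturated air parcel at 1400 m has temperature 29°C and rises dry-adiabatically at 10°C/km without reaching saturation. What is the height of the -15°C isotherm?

5800 m

Height above start = (29 − (-15)) / 10 = 4.4 km
Altitude = 1400 m + 4400 m = 5800 m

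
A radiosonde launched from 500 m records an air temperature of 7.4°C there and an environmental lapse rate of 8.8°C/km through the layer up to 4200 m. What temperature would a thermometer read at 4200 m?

500 → 4200 m (environmental, 8.8°C/km): ΔT = -8.8 × 3.7 = -32.56°C → T = -25.16°C

-25.16°C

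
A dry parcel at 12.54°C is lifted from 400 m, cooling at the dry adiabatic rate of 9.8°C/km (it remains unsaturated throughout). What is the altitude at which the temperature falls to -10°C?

Height above start = (12.54 − (-10)) / 9.8 = 2.3 km
Altitude = 400 m + 2300 m = 2700 m

2700 m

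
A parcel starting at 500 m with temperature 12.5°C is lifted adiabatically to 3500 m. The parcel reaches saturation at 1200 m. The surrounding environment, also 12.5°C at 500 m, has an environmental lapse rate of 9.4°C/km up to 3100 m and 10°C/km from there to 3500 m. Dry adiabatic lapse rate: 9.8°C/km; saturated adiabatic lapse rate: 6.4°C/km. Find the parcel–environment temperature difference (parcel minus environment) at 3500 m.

Parcel:
  500 → 1200 m (dry, 9.8°C/km): ΔT = -9.8 × 0.7 = -6.86°C → T = 5.64°C
  1200 → 3500 m (saturated, 6.4°C/km): ΔT = -6.4 × 2.3 = -14.72°C → T = -9.08°C
Environment:
  500 → 3100 m (environment, lower layer, 9.4°C/km): ΔT = -9.4 × 2.6 = -24.44°C → T = -11.94°C
  3100 → 3500 m (environment, upper layer, 10°C/km): ΔT = -10 × 0.4 = -4°C → T = -15.94°C
T_parcel − T_env = -9.08 − (-15.94) = +6.86°C

+6.86°C (parcel warmer than environment)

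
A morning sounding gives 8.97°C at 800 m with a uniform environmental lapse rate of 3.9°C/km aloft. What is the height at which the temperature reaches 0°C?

3100 m

Height above start = (8.97 − 0) / 3.9 = 2.3 km
Altitude = 800 m + 2300 m = 3100 m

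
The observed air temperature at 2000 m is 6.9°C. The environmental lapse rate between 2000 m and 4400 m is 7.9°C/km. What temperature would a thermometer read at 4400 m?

From 2000 m to 4400 m (environmental): cools by 7.9 × 2.4 = 18.96°C, giving -12.06°C.

-12.06°C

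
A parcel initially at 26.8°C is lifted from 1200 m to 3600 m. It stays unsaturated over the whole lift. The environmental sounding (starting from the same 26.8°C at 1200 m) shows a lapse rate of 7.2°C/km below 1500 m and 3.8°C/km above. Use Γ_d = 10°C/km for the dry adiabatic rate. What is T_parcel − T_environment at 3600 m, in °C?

-13.86°C (parcel cooler than environment)

Parcel:
  1200–3600 m, dry: Δz = 2.4 km ⇒ ΔT = -24°C; T = 2.8°C
Environment:
  1200–1500 m, environment, lower layer: Δz = 0.3 km ⇒ ΔT = -2.16°C; T = 24.64°C
  1500–3600 m, environment, upper layer: Δz = 2.1 km ⇒ ΔT = -7.98°C; T = 16.66°C
T_parcel − T_env = 2.8 − 16.66 = -13.86°C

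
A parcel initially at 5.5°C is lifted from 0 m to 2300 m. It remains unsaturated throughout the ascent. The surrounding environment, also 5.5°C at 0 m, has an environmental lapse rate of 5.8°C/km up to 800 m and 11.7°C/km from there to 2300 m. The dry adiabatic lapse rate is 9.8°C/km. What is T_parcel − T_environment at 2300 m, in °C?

Parcel:
  0–2300 m, dry: Δz = 2.3 km ⇒ ΔT = -22.54°C; T = -17.04°C
Environment:
  0–800 m, environment, lower layer: Δz = 0.8 km ⇒ ΔT = -4.64°C; T = 0.86°C
  800–2300 m, environment, upper layer: Δz = 1.5 km ⇒ ΔT = -17.55°C; T = -16.69°C
T_parcel − T_env = -17.04 − (-16.69) = -0.35°C

-0.35°C (parcel cooler than environment)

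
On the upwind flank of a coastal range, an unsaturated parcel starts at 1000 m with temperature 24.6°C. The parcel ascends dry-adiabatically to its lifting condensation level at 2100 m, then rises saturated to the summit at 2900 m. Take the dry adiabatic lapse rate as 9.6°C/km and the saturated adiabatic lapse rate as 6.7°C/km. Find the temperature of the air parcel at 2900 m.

From 1000 m to 2100 m (dry): cools by 9.6 × 1.1 = 10.56°C, giving 14.04°C.
From 2100 m to 2900 m (saturated): cools by 6.7 × 0.8 = 5.36°C, giving 8.68°C.

8.68°C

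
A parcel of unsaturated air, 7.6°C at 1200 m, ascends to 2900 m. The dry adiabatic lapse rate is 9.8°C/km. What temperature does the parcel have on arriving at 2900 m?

From 1200 m to 2900 m (dry adiabatic): cools by 9.8 × 1.7 = 16.66°C, giving -9.06°C.

-9.06°C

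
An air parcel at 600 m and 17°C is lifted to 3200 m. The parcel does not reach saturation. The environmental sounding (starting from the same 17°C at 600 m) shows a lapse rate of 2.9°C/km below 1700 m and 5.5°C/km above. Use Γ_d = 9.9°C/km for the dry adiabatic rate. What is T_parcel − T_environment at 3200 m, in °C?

Parcel:
  600 → 3200 m (dry, 9.9°C/km): ΔT = -9.9 × 2.6 = -25.74°C → T = -8.74°C
Environment:
  600 → 1700 m (environment, lower layer, 2.9°C/km): ΔT = -2.9 × 1.1 = -3.19°C → T = 13.81°C
  1700 → 3200 m (environment, upper layer, 5.5°C/km): ΔT = -5.5 × 1.5 = -8.25°C → T = 5.56°C
T_parcel − T_env = -8.74 − 5.56 = -14.3°C

-14.3°C (parcel cooler than environment)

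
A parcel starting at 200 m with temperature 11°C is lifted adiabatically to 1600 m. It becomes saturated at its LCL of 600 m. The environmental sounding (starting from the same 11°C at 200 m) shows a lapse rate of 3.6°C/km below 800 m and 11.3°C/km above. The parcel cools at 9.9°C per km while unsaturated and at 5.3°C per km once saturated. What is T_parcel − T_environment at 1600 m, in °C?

+1.94°C (parcel warmer than environment)

Parcel:
  From 200 m to 600 m (dry): cools by 9.9 × 0.4 = 3.96°C, giving 7.04°C.
  From 600 m to 1600 m (saturated): cools by 5.3 × 1 = 5.3°C, giving 1.74°C.
Environment:
  From 200 m to 800 m (environment, lower layer): cools by 3.6 × 0.6 = 2.16°C, giving 8.84°C.
  From 800 m to 1600 m (environment, upper layer): cools by 11.3 × 0.8 = 9.04°C, giving -0.2°C.
T_parcel − T_env = 1.74 − (-0.2) = +1.94°C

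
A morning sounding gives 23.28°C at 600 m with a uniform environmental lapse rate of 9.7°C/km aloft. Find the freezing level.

3000 m

Height above start = (23.28 − 0) / 9.7 = 2.4 km
Altitude = 600 m + 2400 m = 3000 m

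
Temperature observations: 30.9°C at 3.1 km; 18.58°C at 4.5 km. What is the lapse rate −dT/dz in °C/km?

Γ = −ΔT/Δz = (30.9 − 18.58) / (4500 − 3100) m
  = 12.32°C / 1.4 km = 8.8°C/km

8.8°C/km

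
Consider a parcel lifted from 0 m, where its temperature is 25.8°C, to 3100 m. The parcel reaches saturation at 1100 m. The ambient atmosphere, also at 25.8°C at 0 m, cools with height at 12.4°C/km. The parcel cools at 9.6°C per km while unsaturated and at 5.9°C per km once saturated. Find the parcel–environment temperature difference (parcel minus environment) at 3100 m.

Parcel:
  Dry to 1100 m: -9.6 × 1.1 km = -10.56°C, so T = 15.24°C.
  Saturated to 3100 m: -5.9 × 2 km = -11.8°C, so T = 3.44°C.
Environment:
  Environment to 3100 m: -12.4 × 3.1 km = -38.44°C, so T = -12.64°C.
T_parcel − T_env = 3.44 − (-12.64) = +16.08°C

+16.08°C (parcel warmer than environment)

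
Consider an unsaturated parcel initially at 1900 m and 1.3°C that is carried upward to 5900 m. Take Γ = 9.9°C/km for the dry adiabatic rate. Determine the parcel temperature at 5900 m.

1900 → 5900 m (dry adiabatic, 9.9°C/km): ΔT = -9.9 × 4 = -39.6°C → T = -38.3°C

-38.3°C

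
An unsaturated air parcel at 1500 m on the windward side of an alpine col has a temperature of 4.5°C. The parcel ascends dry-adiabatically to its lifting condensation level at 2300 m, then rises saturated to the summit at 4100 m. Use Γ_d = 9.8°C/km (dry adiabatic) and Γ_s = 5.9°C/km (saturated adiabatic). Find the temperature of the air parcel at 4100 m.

-13.96°C

Dry to 2300 m: -9.8 × 0.8 km = -7.84°C, so T = -3.34°C.
Saturated to 4100 m: -5.9 × 1.8 km = -10.62°C, so T = -13.96°C.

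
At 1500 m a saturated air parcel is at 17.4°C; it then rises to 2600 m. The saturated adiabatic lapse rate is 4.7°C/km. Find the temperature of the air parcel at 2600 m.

1500 → 2600 m (saturated adiabatic, 4.7°C/km): ΔT = -4.7 × 1.1 = -5.17°C → T = 12.23°C

12.23°C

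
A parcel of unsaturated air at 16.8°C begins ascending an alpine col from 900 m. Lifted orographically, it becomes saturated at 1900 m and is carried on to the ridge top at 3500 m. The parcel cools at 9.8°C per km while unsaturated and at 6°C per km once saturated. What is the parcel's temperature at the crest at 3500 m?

-2.6°C

From 900 m to 1900 m (dry): cools by 9.8 × 1 = 9.8°C, giving 7°C.
From 1900 m to 3500 m (saturated): cools by 6 × 1.6 = 9.6°C, giving -2.6°C.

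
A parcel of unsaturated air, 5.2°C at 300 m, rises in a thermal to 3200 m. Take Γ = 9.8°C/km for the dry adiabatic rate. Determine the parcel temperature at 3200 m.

-23.22°C

Dry adiabatic to 3200 m: -9.8 × 2.9 km = -28.42°C, so T = -23.22°C.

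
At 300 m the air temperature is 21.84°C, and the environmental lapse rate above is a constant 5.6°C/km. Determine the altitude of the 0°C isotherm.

4200 m

Height above start = (21.84 − 0) / 5.6 = 3.9 km
Altitude = 300 m + 3900 m = 4200 m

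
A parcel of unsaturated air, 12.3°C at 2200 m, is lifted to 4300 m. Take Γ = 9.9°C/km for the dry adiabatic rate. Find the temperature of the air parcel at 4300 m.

Dry adiabatic to 4300 m: -9.9 × 2.1 km = -20.79°C, so T = -8.49°C.

-8.49°C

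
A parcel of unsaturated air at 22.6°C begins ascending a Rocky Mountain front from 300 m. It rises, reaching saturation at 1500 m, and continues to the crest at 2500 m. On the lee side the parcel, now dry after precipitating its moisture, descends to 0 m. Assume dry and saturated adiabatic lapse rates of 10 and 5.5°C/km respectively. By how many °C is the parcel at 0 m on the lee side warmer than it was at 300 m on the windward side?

+7.5°C

From 300 m to 1500 m (dry): cools by 10 × 1.2 = 12°C, giving 10.6°C.
From 1500 m to 2500 m (saturated): cools by 5.5 × 1 = 5.5°C, giving 5.1°C.
From 2500 m to 0 m (dry descent): warms by 10 × 2.5 = 25°C, giving 30.1°C.
Net change vs windward start: 30.1 − 22.6 = +7.5°C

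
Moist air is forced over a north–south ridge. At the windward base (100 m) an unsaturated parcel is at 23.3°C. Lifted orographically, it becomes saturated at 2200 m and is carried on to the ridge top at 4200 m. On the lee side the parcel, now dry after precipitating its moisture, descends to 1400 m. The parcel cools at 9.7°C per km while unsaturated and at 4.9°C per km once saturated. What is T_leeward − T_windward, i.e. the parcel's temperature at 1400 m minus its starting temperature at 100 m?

100–2200 m, dry: Δz = 2.1 km ⇒ ΔT = -20.37°C; T = 2.93°C
2200–4200 m, saturated: Δz = 2 km ⇒ ΔT = -9.8°C; T = -6.87°C
4200–1400 m, dry descent: Δz = 2.8 km ⇒ ΔT = +27.16°C; T = 20.29°C
Net change vs windward start: 20.29 − 23.3 = -3.01°C

-3.01°C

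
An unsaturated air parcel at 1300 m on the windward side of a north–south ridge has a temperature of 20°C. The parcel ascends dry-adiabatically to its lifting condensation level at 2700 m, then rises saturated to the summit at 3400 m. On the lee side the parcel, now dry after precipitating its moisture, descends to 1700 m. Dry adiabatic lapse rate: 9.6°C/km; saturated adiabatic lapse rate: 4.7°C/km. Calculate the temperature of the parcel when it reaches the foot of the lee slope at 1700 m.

From 1300 m to 2700 m (dry): cools by 9.6 × 1.4 = 13.44°C, giving 6.56°C.
From 2700 m to 3400 m (saturated): cools by 4.7 × 0.7 = 3.29°C, giving 3.27°C.
From 3400 m to 1700 m (dry descent): warms by 9.6 × 1.7 = 16.32°C, giving 19.59°C.

19.59°C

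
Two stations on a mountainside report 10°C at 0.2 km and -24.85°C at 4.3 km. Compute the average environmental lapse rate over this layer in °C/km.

8.5°C/km

Γ = −ΔT/Δz = (10 − (-24.85)) / (4300 − 200) m
  = 34.85°C / 4.1 km = 8.5°C/km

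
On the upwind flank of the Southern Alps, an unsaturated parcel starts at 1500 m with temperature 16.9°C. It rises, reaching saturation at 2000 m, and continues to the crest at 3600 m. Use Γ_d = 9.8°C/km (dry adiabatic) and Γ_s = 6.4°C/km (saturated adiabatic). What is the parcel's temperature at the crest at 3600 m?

1.76°C

1500 → 2000 m (dry, 9.8°C/km): ΔT = -9.8 × 0.5 = -4.9°C → T = 12°C
2000 → 3600 m (saturated, 6.4°C/km): ΔT = -6.4 × 1.6 = -10.24°C → T = 1.76°C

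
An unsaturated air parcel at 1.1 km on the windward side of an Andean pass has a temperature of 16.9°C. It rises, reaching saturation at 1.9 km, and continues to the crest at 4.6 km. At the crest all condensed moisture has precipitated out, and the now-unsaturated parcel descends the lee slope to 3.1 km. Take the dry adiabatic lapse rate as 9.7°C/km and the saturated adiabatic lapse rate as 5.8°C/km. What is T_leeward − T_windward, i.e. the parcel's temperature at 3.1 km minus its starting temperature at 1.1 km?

-8.87°C

1100 → 1900 m (dry, 9.7°C/km): ΔT = -9.7 × 0.8 = -7.76°C → T = 9.14°C
1900 → 4600 m (saturated, 5.8°C/km): ΔT = -5.8 × 2.7 = -15.66°C → T = -6.52°C
4600 → 3100 m (dry descent, 9.7°C/km): ΔT = +9.7 × 1.5 = +14.55°C → T = 8.03°C
Net change vs windward start: 8.03 − 16.9 = -8.87°C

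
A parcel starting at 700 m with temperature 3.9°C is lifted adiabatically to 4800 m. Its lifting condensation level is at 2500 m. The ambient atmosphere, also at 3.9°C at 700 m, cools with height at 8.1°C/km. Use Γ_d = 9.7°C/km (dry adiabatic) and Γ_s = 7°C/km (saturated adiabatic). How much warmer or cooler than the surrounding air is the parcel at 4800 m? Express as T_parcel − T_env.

Parcel:
  Dry to 2500 m: -9.7 × 1.8 km = -17.46°C, so T = -13.56°C.
  Saturated to 4800 m: -7 × 2.3 km = -16.1°C, so T = -29.66°C.
Environment:
  Environment to 4800 m: -8.1 × 4.1 km = -33.21°C, so T = -29.31°C.
T_parcel − T_env = -29.66 − (-29.31) = -0.35°C

-0.35°C (parcel cooler than environment)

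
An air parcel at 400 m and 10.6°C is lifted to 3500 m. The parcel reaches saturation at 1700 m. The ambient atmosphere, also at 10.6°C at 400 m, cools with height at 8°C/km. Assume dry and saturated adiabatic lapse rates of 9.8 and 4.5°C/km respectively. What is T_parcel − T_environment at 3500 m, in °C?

Parcel:
  From 400 m to 1700 m (dry): cools by 9.8 × 1.3 = 12.74°C, giving -2.14°C.
  From 1700 m to 3500 m (saturated): cools by 4.5 × 1.8 = 8.1°C, giving -10.24°C.
Environment:
  From 400 m to 3500 m (environment): cools by 8 × 3.1 = 24.8°C, giving -14.2°C.
T_parcel − T_env = -10.24 − (-14.2) = +3.96°C

+3.96°C (parcel warmer than environment)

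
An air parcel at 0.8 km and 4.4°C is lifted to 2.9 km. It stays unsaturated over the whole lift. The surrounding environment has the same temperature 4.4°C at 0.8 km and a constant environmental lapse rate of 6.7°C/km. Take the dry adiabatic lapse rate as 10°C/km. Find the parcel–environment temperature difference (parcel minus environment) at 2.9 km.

Parcel:
  800–2900 m, dry: Δz = 2.1 km ⇒ ΔT = -21°C; T = -16.6°C
Environment:
  800–2900 m, environment: Δz = 2.1 km ⇒ ΔT = -14.07°C; T = -9.67°C
T_parcel − T_env = -16.6 − (-9.67) = -6.93°C

-6.93°C (parcel cooler than environment)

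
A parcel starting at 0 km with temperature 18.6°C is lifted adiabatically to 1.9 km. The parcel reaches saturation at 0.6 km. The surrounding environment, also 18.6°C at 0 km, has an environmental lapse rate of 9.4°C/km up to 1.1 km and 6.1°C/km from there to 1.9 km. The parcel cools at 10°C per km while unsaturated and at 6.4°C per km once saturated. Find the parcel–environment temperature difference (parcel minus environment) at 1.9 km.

+0.9°C (parcel warmer than environment)

Parcel:
  Dry to 600 m: -10 × 0.6 km = -6°C, so T = 12.6°C.
  Saturated to 1900 m: -6.4 × 1.3 km = -8.32°C, so T = 4.28°C.
Environment:
  Environment, lower layer to 1100 m: -9.4 × 1.1 km = -10.34°C, so T = 8.26°C.
  Environment, upper layer to 1900 m: -6.1 × 0.8 km = -4.88°C, so T = 3.38°C.
T_parcel − T_env = 4.28 − 3.38 = +0.9°C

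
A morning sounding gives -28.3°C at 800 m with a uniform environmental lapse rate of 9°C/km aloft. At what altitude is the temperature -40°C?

2100 m

Height above start = (-28.3 − (-40)) / 9 = 1.3 km
Altitude = 800 m + 1300 m = 2100 m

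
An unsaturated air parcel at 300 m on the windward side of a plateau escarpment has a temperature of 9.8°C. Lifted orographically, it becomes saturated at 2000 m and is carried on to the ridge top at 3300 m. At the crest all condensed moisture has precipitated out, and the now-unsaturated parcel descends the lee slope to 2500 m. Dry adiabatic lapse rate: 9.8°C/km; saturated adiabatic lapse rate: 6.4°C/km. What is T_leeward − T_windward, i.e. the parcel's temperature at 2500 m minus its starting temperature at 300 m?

300–2000 m, dry: Δz = 1.7 km ⇒ ΔT = -16.66°C; T = -6.86°C
2000–3300 m, saturated: Δz = 1.3 km ⇒ ΔT = -8.32°C; T = -15.18°C
3300–2500 m, dry descent: Δz = 0.8 km ⇒ ΔT = +7.84°C; T = -7.34°C
Net change vs windward start: -7.34 − 9.8 = -17.14°C

-17.14°C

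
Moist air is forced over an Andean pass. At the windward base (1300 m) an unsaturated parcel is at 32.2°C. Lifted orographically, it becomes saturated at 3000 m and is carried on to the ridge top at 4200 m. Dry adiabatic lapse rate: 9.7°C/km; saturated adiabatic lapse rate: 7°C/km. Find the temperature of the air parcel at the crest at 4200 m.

1300 → 3000 m (dry, 9.7°C/km): ΔT = -9.7 × 1.7 = -16.49°C → T = 15.71°C
3000 → 4200 m (saturated, 7°C/km): ΔT = -7 × 1.2 = -8.4°C → T = 7.31°C

7.31°C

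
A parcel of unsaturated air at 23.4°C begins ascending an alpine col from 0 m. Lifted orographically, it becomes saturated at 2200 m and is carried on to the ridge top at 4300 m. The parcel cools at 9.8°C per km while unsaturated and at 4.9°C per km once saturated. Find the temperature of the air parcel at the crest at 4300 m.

Dry to 2200 m: -9.8 × 2.2 km = -21.56°C, so T = 1.84°C.
Saturated to 4300 m: -4.9 × 2.1 km = -10.29°C, so T = -8.45°C.

-8.45°C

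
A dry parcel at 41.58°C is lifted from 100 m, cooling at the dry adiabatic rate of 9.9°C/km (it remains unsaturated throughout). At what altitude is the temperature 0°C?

Height above start = (41.58 − 0) / 9.9 = 4.2 km
Altitude = 100 m + 4200 m = 4300 m

4300 m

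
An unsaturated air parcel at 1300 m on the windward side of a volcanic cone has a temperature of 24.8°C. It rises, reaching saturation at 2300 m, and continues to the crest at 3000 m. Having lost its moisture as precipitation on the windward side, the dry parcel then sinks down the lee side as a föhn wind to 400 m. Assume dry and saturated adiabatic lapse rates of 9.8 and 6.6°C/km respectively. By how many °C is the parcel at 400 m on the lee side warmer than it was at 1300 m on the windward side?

+11.06°C

Dry to 2300 m: -9.8 × 1 km = -9.8°C, so T = 15°C.
Saturated to 3000 m: -6.6 × 0.7 km = -4.62°C, so T = 10.38°C.
Dry descent to 400 m: +9.8 × 2.6 km = +25.48°C, so T = 35.86°C.
Net change vs windward start: 35.86 − 24.8 = +11.06°C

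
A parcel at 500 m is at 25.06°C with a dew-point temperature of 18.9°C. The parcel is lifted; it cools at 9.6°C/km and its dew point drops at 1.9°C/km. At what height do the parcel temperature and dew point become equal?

T and T_d converge at 9.6 − 1.9 = 7.7°C per km
Height above start = (25.06 − 18.9) / 7.7 = 0.8 km
LCL altitude = 500 m + 800 m = 1300 m

1300 m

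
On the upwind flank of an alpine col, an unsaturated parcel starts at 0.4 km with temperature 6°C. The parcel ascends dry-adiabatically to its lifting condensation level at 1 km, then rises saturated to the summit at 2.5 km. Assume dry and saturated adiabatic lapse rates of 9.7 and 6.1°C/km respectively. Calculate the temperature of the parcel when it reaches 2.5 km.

400 → 1000 m (dry, 9.7°C/km): ΔT = -9.7 × 0.6 = -5.82°C → T = 0.18°C
1000 → 2500 m (saturated, 6.1°C/km): ΔT = -6.1 × 1.5 = -9.15°C → T = -8.97°C

-8.97°C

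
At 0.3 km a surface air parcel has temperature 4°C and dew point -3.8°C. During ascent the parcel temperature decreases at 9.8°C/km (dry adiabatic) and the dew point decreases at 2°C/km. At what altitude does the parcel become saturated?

T and T_d converge at 9.8 − 2 = 7.8°C per km
Height above start = (4 − (-3.8)) / 7.8 = 1 km
LCL altitude = 300 m + 1000 m = 1300 m

1.3 km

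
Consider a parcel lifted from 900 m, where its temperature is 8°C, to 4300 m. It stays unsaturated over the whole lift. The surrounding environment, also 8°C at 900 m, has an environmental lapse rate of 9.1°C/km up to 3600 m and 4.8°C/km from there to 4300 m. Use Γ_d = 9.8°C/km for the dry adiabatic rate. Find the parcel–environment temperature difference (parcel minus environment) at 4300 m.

-5.39°C (parcel cooler than environment)

Parcel:
  900–4300 m, dry: Δz = 3.4 km ⇒ ΔT = -33.32°C; T = -25.32°C
Environment:
  900–3600 m, environment, lower layer: Δz = 2.7 km ⇒ ΔT = -24.57°C; T = -16.57°C
  3600–4300 m, environment, upper layer: Δz = 0.7 km ⇒ ΔT = -3.36°C; T = -19.93°C
T_parcel − T_env = -25.32 − (-19.93) = -5.39°C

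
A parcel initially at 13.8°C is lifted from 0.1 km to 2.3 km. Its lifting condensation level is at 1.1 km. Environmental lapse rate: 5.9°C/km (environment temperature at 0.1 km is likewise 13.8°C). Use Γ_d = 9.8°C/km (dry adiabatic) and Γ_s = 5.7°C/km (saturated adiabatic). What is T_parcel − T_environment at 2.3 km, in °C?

Parcel:
  100 → 1100 m (dry, 9.8°C/km): ΔT = -9.8 × 1 = -9.8°C → T = 4°C
  1100 → 2300 m (saturated, 5.7°C/km): ΔT = -5.7 × 1.2 = -6.84°C → T = -2.84°C
Environment:
  100 → 2300 m (environment, 5.9°C/km): ΔT = -5.9 × 2.2 = -12.98°C → T = 0.82°C
T_parcel − T_env = -2.84 − 0.82 = -3.66°C

-3.66°C (parcel cooler than environment)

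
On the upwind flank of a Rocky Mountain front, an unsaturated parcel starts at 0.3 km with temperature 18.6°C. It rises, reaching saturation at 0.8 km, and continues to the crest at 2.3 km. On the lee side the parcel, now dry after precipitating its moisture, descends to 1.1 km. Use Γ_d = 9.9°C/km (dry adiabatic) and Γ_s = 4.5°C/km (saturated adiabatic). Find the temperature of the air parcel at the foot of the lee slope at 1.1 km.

300 → 800 m (dry, 9.9°C/km): ΔT = -9.9 × 0.5 = -4.95°C → T = 13.65°C
800 → 2300 m (saturated, 4.5°C/km): ΔT = -4.5 × 1.5 = -6.75°C → T = 6.9°C
2300 → 1100 m (dry descent, 9.9°C/km): ΔT = +9.9 × 1.2 = +11.88°C → T = 18.78°C

18.78°C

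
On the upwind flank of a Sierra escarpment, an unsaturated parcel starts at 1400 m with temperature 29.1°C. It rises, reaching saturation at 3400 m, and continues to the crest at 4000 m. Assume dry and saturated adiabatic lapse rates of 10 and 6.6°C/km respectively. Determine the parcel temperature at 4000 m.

5.14°C

From 1400 m to 3400 m (dry): cools by 10 × 2 = 20°C, giving 9.1°C.
From 3400 m to 4000 m (saturated): cools by 6.6 × 0.6 = 3.96°C, giving 5.14°C.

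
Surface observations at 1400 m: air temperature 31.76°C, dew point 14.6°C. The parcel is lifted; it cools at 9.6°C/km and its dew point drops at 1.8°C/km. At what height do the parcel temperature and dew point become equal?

T and T_d converge at 9.6 − 1.8 = 7.8°C per km
Height above start = (31.76 − 14.6) / 7.8 = 2.2 km
LCL altitude = 1400 m + 2200 m = 3600 m

3600 m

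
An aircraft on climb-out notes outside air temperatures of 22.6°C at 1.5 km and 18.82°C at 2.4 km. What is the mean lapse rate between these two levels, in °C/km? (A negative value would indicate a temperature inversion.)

Γ = −ΔT/Δz = (22.6 − 18.82) / (2400 − 1500) m
  = 3.78°C / 0.9 km = 4.2°C/km

4.2°C/km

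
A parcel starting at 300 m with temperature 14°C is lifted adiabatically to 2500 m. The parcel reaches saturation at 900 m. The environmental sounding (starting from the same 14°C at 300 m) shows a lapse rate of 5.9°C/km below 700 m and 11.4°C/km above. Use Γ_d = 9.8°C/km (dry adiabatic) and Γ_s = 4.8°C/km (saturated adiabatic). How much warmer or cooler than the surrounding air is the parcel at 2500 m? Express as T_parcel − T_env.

+9.32°C (parcel warmer than environment)

Parcel:
  Dry to 900 m: -9.8 × 0.6 km = -5.88°C, so T = 8.12°C.
  Saturated to 2500 m: -4.8 × 1.6 km = -7.68°C, so T = 0.44°C.
Environment:
  Environment, lower layer to 700 m: -5.9 × 0.4 km = -2.36°C, so T = 11.64°C.
  Environment, upper layer to 2500 m: -11.4 × 1.8 km = -20.52°C, so T = -8.88°C.
T_parcel − T_env = 0.44 − (-8.88) = +9.32°C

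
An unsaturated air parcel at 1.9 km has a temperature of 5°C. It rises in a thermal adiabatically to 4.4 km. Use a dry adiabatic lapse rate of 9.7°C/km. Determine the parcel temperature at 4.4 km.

-19.25°C

From 1900 m to 4400 m (dry adiabatic): cools by 9.7 × 2.5 = 24.25°C, giving -19.25°C.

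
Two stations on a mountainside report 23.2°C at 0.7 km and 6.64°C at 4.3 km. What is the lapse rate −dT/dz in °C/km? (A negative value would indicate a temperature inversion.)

Γ = −ΔT/Δz = (23.2 − 6.64) / (4300 − 700) m
  = 16.56°C / 3.6 km = 4.6°C/km

4.6°C/km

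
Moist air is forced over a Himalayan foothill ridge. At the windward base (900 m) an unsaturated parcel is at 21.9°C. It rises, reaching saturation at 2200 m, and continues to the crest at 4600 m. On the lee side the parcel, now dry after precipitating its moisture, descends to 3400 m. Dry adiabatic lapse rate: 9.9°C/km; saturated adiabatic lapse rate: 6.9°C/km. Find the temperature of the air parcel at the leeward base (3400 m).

4.35°C

From 900 m to 2200 m (dry): cools by 9.9 × 1.3 = 12.87°C, giving 9.03°C.
From 2200 m to 4600 m (saturated): cools by 6.9 × 2.4 = 16.56°C, giving -7.53°C.
From 4600 m to 3400 m (dry descent): warms by 9.9 × 1.2 = 11.88°C, giving 4.35°C.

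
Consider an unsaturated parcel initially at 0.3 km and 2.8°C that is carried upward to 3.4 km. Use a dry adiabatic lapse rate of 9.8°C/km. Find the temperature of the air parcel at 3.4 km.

Dry adiabatic to 3400 m: -9.8 × 3.1 km = -30.38°C, so T = -27.58°C.

-27.58°C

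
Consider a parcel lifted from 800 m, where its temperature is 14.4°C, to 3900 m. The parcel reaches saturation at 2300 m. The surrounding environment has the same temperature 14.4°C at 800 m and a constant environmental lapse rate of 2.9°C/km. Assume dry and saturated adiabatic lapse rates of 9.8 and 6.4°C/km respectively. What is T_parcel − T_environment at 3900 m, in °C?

-15.95°C (parcel cooler than environment)

Parcel:
  800 → 2300 m (dry, 9.8°C/km): ΔT = -9.8 × 1.5 = -14.7°C → T = -0.3°C
  2300 → 3900 m (saturated, 6.4°C/km): ΔT = -6.4 × 1.6 = -10.24°C → T = -10.54°C
Environment:
  800 → 3900 m (environment, 2.9°C/km): ΔT = -2.9 × 3.1 = -8.99°C → T = 5.41°C
T_parcel − T_env = -10.54 − 5.41 = -15.95°C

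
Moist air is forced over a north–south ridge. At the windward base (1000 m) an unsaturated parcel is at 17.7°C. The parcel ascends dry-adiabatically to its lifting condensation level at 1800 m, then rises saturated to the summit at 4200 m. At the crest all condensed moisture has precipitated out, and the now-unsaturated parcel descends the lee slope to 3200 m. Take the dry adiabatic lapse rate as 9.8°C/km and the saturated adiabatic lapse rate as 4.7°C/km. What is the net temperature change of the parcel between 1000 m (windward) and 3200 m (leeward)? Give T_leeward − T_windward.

-9.32°C

From 1000 m to 1800 m (dry): cools by 9.8 × 0.8 = 7.84°C, giving 9.86°C.
From 1800 m to 4200 m (saturated): cools by 4.7 × 2.4 = 11.28°C, giving -1.42°C.
From 4200 m to 3200 m (dry descent): warms by 9.8 × 1 = 9.8°C, giving 8.38°C.
Net change vs windward start: 8.38 − 17.7 = -9.32°C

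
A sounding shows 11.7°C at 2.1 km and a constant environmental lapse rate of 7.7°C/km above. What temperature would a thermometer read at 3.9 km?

-2.16°C

From 2100 m to 3900 m (environmental): cools by 7.7 × 1.8 = 13.86°C, giving -2.16°C.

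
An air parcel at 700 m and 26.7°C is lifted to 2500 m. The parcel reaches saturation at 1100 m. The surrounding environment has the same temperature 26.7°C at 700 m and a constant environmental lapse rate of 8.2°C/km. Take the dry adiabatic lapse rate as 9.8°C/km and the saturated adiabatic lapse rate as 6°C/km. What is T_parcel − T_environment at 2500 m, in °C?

Parcel:
  700–1100 m, dry: Δz = 0.4 km ⇒ ΔT = -3.92°C; T = 22.78°C
  1100–2500 m, saturated: Δz = 1.4 km ⇒ ΔT = -8.4°C; T = 14.38°C
Environment:
  700–2500 m, environment: Δz = 1.8 km ⇒ ΔT = -14.76°C; T = 11.94°C
T_parcel − T_env = 14.38 − 11.94 = +2.44°C

+2.44°C (parcel warmer than environment)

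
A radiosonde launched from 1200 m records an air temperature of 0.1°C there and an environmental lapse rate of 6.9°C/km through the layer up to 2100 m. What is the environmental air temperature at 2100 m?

-6.11°C

From 1200 m to 2100 m (environmental): cools by 6.9 × 0.9 = 6.21°C, giving -6.11°C.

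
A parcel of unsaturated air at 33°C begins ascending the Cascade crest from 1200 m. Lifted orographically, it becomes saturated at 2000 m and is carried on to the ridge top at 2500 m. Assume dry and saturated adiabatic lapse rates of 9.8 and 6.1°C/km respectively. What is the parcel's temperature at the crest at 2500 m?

22.11°C

From 1200 m to 2000 m (dry): cools by 9.8 × 0.8 = 7.84°C, giving 25.16°C.
From 2000 m to 2500 m (saturated): cools by 6.1 × 0.5 = 3.05°C, giving 22.11°C.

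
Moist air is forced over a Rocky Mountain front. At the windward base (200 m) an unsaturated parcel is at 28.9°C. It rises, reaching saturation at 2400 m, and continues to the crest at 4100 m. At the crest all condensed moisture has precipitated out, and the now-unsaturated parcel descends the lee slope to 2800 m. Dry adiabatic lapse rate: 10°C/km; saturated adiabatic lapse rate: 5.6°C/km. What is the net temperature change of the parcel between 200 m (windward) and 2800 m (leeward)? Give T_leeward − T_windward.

-18.52°C

200 → 2400 m (dry, 10°C/km): ΔT = -10 × 2.2 = -22°C → T = 6.9°C
2400 → 4100 m (saturated, 5.6°C/km): ΔT = -5.6 × 1.7 = -9.52°C → T = -2.62°C
4100 → 2800 m (dry descent, 10°C/km): ΔT = +10 × 1.3 = +13°C → T = 10.38°C
Net change vs windward start: 10.38 − 28.9 = -18.52°C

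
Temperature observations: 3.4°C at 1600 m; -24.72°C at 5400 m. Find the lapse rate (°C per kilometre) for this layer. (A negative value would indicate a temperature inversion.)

7.4°C/km

Γ = −ΔT/Δz = (3.4 − (-24.72)) / (5400 − 1600) m
  = 28.12°C / 3.8 km = 7.4°C/km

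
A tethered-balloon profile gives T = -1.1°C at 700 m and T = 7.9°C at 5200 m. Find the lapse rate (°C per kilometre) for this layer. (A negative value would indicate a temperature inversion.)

Γ = −ΔT/Δz = (-1.1 − 7.9) / (5200 − 700) m
  = -9°C / 4.5 km = -2°C/km

-2°C/km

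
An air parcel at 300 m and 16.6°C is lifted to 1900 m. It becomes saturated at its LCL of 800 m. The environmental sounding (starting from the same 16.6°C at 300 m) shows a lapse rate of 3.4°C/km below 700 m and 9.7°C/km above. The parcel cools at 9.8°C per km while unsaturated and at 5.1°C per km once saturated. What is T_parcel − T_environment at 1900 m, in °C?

Parcel:
  Dry to 800 m: -9.8 × 0.5 km = -4.9°C, so T = 11.7°C.
  Saturated to 1900 m: -5.1 × 1.1 km = -5.61°C, so T = 6.09°C.
Environment:
  Environment, lower layer to 700 m: -3.4 × 0.4 km = -1.36°C, so T = 15.24°C.
  Environment, upper layer to 1900 m: -9.7 × 1.2 km = -11.64°C, so T = 3.6°C.
T_parcel − T_env = 6.09 − 3.6 = +2.49°C

+2.49°C (parcel warmer than environment)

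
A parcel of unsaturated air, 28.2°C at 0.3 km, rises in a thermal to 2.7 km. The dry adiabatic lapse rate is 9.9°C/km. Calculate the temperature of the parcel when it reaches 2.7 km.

300–2700 m, dry adiabatic: Δz = 2.4 km ⇒ ΔT = -23.76°C; T = 4.44°C

4.44°C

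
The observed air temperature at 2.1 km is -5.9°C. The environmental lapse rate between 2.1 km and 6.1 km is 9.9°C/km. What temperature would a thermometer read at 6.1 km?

-45.5°C

2100 → 6100 m (environmental, 9.9°C/km): ΔT = -9.9 × 4 = -39.6°C → T = -45.5°C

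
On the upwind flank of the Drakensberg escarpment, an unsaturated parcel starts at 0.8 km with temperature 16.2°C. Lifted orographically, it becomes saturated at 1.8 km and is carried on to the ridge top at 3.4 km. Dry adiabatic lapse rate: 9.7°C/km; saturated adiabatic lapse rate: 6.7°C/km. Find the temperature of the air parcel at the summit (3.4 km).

-4.22°C

800 → 1800 m (dry, 9.7°C/km): ΔT = -9.7 × 1 = -9.7°C → T = 6.5°C
1800 → 3400 m (saturated, 6.7°C/km): ΔT = -6.7 × 1.6 = -10.72°C → T = -4.22°C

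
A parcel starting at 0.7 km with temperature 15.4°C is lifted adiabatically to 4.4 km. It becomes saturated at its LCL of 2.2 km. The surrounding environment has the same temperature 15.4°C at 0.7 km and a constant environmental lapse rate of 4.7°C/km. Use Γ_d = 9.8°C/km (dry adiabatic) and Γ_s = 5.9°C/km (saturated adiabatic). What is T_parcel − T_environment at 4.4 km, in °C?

-10.29°C (parcel cooler than environment)

Parcel:
  700–2200 m, dry: Δz = 1.5 km ⇒ ΔT = -14.7°C; T = 0.7°C
  2200–4400 m, saturated: Δz = 2.2 km ⇒ ΔT = -12.98°C; T = -12.28°C
Environment:
  700–4400 m, environment: Δz = 3.7 km ⇒ ΔT = -17.39°C; T = -1.99°C
T_parcel − T_env = -12.28 − (-1.99) = -10.29°C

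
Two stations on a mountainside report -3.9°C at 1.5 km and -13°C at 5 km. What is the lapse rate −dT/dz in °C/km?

Γ = −ΔT/Δz = (-3.9 − (-13)) / (5000 − 1500) m
  = 9.1°C / 3.5 km = 2.6°C/km

2.6°C/km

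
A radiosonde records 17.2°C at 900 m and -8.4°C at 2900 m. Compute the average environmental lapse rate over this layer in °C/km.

Γ = −ΔT/Δz = (17.2 − (-8.4)) / (2900 − 900) m
  = 25.6°C / 2 km = 12.8°C/km

12.8°C/km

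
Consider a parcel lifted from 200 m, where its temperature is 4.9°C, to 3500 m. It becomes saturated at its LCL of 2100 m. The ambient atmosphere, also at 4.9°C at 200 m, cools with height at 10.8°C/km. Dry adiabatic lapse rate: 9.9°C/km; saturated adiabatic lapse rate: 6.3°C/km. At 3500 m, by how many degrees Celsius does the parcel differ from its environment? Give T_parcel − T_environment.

Parcel:
  From 200 m to 2100 m (dry): cools by 9.9 × 1.9 = 18.81°C, giving -13.91°C.
  From 2100 m to 3500 m (saturated): cools by 6.3 × 1.4 = 8.82°C, giving -22.73°C.
Environment:
  From 200 m to 3500 m (environment): cools by 10.8 × 3.3 = 35.64°C, giving -30.74°C.
T_parcel − T_env = -22.73 − (-30.74) = +8.01°C

+8.01°C (parcel warmer than environment)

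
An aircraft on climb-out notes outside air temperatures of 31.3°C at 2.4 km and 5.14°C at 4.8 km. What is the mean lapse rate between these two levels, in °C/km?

10.9°C/km

Γ = −ΔT/Δz = (31.3 − 5.14) / (4800 − 2400) m
  = 26.16°C / 2.4 km = 10.9°C/km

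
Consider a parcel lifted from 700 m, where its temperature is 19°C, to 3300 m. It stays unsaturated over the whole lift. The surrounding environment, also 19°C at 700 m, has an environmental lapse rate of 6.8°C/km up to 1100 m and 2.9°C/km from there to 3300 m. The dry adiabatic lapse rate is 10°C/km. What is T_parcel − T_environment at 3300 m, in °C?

-16.9°C (parcel cooler than environment)

Parcel:
  700–3300 m, dry: Δz = 2.6 km ⇒ ΔT = -26°C; T = -7°C
Environment:
  700–1100 m, environment, lower layer: Δz = 0.4 km ⇒ ΔT = -2.72°C; T = 16.28°C
  1100–3300 m, environment, upper layer: Δz = 2.2 km ⇒ ΔT = -6.38°C; T = 9.9°C
T_parcel − T_env = -7 − 9.9 = -16.9°C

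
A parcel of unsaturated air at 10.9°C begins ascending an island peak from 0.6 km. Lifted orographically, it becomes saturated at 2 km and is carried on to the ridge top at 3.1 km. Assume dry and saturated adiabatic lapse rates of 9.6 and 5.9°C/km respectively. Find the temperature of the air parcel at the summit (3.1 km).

-9.03°C

600 → 2000 m (dry, 9.6°C/km): ΔT = -9.6 × 1.4 = -13.44°C → T = -2.54°C
2000 → 3100 m (saturated, 5.9°C/km): ΔT = -5.9 × 1.1 = -6.49°C → T = -9.03°C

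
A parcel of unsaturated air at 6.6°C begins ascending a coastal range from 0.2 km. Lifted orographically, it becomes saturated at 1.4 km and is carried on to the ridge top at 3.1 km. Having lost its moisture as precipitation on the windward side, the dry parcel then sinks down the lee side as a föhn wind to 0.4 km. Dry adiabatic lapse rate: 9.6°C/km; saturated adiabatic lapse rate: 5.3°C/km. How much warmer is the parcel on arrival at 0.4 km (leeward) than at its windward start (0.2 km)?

+5.39°C

Dry to 1400 m: -9.6 × 1.2 km = -11.52°C, so T = -4.92°C.
Saturated to 3100 m: -5.3 × 1.7 km = -9.01°C, so T = -13.93°C.
Dry descent to 400 m: +9.6 × 2.7 km = +25.92°C, so T = 11.99°C.
Net change vs windward start: 11.99 − 6.6 = +5.39°C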